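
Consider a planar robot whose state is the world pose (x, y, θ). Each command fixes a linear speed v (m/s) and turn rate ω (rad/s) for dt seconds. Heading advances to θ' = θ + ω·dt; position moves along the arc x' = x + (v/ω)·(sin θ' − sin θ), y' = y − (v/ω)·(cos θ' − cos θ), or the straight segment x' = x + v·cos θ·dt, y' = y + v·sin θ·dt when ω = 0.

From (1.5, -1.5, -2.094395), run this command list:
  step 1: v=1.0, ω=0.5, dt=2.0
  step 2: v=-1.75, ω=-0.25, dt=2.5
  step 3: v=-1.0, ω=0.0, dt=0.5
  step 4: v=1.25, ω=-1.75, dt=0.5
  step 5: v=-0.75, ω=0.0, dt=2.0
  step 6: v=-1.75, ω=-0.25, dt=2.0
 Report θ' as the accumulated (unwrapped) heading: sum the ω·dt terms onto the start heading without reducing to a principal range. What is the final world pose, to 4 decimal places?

step 1: θ'=-1.0944 (R=2.0000) → pose (1.4547, -3.4172, -1.0944)
step 2: θ'=-1.7194 (R=7.0000) → pose (0.7524, 0.8293, -1.7194)
step 3: θ'=-1.7194 (straight) → pose (0.8265, 1.3238, -1.7194)
step 4: θ'=-2.5944 (R=-0.7143) → pose (0.4917, 0.8195, -2.5944)
step 5: θ'=-2.5944 (straight) → pose (1.7727, 1.6000, -2.5944)
step 6: θ'=-3.0944 (R=7.0000) → pose (5.0845, 2.6143, -3.0944)

(5.0845, 2.6143, -3.0944)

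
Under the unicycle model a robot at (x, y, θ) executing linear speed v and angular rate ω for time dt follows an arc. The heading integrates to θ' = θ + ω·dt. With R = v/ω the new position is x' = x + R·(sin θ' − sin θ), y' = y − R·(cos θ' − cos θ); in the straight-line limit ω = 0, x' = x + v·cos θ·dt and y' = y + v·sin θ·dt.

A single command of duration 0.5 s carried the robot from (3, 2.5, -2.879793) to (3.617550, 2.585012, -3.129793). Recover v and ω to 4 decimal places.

v = -1.2500, ω = -0.5000

Δθ = -3.129793 − -2.879793 = -0.250000
ω = Δθ/dt = -0.250000/0.5 = -0.5000
R = Δx/(sin θ' − sin θ) = 2.5000
v = R·ω = 2.5000·-0.5000 = -1.2500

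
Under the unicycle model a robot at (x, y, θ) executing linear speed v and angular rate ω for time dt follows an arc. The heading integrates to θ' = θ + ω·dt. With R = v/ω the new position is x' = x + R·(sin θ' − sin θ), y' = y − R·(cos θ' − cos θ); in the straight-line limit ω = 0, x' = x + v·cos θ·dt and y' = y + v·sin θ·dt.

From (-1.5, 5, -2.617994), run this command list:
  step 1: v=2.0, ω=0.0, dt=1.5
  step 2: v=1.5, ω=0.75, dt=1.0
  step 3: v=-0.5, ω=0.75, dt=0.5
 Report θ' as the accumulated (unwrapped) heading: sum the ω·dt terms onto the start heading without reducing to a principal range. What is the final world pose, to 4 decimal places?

(-4.9832, 2.6007, -1.4930)

step 1: θ'=-2.6180 (straight) → pose (-4.0981, 3.5000, -2.6180)
step 2: θ'=-1.8680 (R=2.0000) → pose (-5.0104, 2.3536, -1.8680)
step 3: θ'=-1.4930 (R=-0.6667) → pose (-4.9832, 2.6007, -1.4930)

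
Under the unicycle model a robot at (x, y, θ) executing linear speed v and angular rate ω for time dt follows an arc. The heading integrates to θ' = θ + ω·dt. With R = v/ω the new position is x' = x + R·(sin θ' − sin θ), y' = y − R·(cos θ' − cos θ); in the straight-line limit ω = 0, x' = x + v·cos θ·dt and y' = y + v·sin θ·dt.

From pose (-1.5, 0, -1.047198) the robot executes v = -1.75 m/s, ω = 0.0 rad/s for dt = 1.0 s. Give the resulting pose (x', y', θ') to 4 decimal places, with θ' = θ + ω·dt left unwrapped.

θ' = -1.0472 + 0.0·1.0 = -1.0472
ω = 0 → straight: x' = -1.5 + -1.75·cos(-1.0472)·1.0 = -2.3750
y' = 0 + -1.75·sin(-1.0472)·1.0 = 1.5155

(-2.3750, 1.5155, -1.0472)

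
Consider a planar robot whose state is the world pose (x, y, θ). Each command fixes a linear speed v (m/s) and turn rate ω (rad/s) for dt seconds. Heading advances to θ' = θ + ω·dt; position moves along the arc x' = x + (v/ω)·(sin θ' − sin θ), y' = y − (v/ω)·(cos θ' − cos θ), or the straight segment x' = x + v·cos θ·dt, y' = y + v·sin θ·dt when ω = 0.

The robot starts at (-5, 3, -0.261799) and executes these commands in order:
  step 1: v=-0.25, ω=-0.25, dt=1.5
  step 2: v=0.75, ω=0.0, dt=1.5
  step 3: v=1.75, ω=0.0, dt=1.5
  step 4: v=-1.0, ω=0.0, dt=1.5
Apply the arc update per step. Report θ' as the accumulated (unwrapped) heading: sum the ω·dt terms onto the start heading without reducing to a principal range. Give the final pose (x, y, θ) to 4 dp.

step 1: θ'=-0.6368 (R=1.0000) → pose (-5.3358, 3.1619, -0.6368)
step 2: θ'=-0.6368 (straight) → pose (-4.4313, 2.4930, -0.6368)
step 3: θ'=-0.6368 (straight) → pose (-2.3208, 0.9321, -0.6368)
step 4: θ'=-0.6368 (straight) → pose (-3.5268, 1.8240, -0.6368)

(-3.5268, 1.8240, -0.6368)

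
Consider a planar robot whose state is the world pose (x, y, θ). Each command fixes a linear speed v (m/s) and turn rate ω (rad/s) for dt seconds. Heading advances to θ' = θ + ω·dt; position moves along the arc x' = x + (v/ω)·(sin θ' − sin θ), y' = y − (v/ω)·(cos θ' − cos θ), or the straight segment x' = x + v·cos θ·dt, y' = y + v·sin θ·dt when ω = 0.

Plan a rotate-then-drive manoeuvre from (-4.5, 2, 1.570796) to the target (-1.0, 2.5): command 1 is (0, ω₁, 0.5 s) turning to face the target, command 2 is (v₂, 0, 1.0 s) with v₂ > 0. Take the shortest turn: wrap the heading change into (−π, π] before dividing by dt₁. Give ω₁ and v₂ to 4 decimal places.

heading to target = atan2(2.5−2, -1−-4.5) = 0.1419
Δθ = wrap(0.1419 − 1.5708) = -1.4289; ω₁ = Δθ/dt₁ = -2.8578
distance = √((-1−-4.5)² + (2.5−2)²) = 3.5355; v₂ = distance/dt₂ = 3.5355

ω₁ = -2.8578, v₂ = 3.5355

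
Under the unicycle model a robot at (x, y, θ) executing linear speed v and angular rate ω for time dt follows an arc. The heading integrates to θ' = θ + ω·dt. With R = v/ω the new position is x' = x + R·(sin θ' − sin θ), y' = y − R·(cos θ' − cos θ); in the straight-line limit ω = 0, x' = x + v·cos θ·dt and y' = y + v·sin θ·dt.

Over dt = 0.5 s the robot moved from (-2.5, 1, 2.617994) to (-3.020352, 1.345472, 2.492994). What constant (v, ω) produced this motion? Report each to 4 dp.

Δθ = 2.492994 − 2.617994 = -0.125000
ω = Δθ/dt = -0.125000/0.5 = -0.2500
R = Δx/(sin θ' − sin θ) = -5.0000
v = R·ω = -5.0000·-0.2500 = 1.2500

v = 1.2500, ω = -0.2500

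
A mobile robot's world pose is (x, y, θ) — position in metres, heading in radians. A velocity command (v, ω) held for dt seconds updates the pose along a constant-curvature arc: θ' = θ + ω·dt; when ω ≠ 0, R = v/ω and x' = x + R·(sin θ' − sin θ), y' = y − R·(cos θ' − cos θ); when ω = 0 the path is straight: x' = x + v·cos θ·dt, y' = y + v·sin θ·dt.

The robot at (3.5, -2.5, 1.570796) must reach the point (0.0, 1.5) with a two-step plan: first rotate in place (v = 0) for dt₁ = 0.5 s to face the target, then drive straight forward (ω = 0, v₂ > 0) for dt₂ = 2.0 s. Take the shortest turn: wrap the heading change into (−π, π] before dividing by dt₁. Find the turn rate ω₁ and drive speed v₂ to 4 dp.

heading to target = atan2(1.5−-2.5, 0−3.5) = 2.2896
Δθ = wrap(2.2896 − 1.5708) = 0.7188; ω₁ = Δθ/dt₁ = 1.4377
distance = √((0−3.5)² + (1.5−-2.5)²) = 5.3151; v₂ = distance/dt₂ = 2.6575

ω₁ = 1.4377, v₂ = 2.6575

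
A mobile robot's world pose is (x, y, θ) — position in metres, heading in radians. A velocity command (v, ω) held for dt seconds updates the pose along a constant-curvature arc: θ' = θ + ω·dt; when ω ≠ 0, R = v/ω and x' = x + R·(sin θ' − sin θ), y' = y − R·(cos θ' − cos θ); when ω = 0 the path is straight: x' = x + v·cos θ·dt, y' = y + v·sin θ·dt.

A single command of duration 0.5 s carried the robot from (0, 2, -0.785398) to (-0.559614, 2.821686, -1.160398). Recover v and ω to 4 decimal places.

v = -2.0000, ω = -0.7500

Δθ = -1.160398 − -0.785398 = -0.375000
ω = Δθ/dt = -0.375000/0.5 = -0.7500
R = −Δy/(cos θ' − cos θ) = 2.6667
v = R·ω = 2.6667·-0.7500 = -2.0000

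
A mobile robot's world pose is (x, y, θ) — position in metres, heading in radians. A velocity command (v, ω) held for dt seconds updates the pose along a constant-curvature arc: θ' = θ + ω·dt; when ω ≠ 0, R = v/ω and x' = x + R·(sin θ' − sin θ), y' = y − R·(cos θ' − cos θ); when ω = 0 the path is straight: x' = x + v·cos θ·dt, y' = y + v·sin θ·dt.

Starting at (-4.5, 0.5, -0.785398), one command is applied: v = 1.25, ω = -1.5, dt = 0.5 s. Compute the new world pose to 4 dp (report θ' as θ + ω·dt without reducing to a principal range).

(-4.2564, -0.0598, -1.5354)

θ' = -0.7854 + -1.5·0.5 = -1.5354
R = v/ω = 1.25/-1.5 = -0.8333
x' = -4.5 + -0.8333·(sin -1.5354 − sin -0.7854) = -4.2564
y' = 0.5 − -0.8333·(cos -1.5354 − cos -0.7854) = -0.0598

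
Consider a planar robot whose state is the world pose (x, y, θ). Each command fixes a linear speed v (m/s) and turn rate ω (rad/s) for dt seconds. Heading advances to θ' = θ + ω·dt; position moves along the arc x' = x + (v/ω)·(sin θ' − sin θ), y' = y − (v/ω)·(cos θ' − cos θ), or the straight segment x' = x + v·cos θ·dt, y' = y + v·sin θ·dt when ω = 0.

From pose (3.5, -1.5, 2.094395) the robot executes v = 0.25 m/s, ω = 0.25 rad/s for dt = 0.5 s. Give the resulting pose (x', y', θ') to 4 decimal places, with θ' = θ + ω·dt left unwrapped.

θ' = 2.0944 + 0.25·0.5 = 2.2194
R = v/ω = 0.25/0.25 = 1.0000
x' = 3.5 + 1.0000·(sin 2.2194 − sin 2.0944) = 3.4309
y' = -1.5 − 1.0000·(cos 2.2194 − cos 2.0944) = -1.3959

(3.4309, -1.3959, 2.2194)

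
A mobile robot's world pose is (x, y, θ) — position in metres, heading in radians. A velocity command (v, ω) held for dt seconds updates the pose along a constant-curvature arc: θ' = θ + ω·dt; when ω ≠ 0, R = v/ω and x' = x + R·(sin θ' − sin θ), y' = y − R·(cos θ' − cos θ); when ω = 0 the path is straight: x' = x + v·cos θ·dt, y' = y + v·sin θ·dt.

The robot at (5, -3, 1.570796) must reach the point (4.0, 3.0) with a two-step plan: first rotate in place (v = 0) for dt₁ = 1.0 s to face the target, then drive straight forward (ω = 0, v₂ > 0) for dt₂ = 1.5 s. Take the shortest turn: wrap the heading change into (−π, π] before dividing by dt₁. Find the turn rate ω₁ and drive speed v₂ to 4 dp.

ω₁ = 0.1651, v₂ = 4.0552

heading to target = atan2(3−-3, 4−5) = 1.7359
Δθ = wrap(1.7359 − 1.5708) = 0.1651; ω₁ = Δθ/dt₁ = 0.1651
distance = √((4−5)² + (3−-3)²) = 6.0828; v₂ = distance/dt₂ = 4.0552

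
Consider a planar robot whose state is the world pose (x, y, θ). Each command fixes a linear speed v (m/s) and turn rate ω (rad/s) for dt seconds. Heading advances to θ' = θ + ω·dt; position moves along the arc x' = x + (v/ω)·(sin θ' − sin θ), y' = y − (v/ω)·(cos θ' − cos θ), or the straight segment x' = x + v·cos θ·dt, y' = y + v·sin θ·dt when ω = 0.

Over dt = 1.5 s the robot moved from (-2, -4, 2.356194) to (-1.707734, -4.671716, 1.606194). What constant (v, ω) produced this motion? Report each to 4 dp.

v = -0.5000, ω = -0.5000

Δθ = 1.606194 − 2.356194 = -0.750000
ω = Δθ/dt = -0.750000/1.5 = -0.5000
R = −Δy/(cos θ' − cos θ) = 1.0000
v = R·ω = 1.0000·-0.5000 = -0.5000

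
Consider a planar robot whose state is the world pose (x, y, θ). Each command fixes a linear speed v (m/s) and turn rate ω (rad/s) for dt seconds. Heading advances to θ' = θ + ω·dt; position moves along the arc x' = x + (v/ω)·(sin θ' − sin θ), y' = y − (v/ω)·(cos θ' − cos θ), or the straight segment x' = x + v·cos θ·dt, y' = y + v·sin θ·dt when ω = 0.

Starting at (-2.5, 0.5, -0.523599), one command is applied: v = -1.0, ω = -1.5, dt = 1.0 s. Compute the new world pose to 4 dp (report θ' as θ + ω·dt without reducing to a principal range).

(-2.7661, 1.3690, -2.0236)

θ' = -0.5236 + -1.5·1.0 = -2.0236
R = v/ω = -1.0/-1.5 = 0.6667
x' = -2.5 + 0.6667·(sin -2.0236 − sin -0.5236) = -2.7661
y' = 0.5 − 0.6667·(cos -2.0236 − cos -0.5236) = 1.3690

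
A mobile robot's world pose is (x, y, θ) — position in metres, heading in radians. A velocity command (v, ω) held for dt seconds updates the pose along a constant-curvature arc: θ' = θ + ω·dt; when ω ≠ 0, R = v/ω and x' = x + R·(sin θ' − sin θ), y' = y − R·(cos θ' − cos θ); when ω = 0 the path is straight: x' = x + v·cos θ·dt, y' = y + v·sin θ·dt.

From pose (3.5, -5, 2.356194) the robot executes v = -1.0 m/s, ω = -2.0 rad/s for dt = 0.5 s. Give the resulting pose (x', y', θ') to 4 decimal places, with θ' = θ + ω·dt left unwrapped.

(3.6350, -5.4600, 1.3562)

θ' = 2.3562 + -2.0·0.5 = 1.3562
R = v/ω = -1.0/-2.0 = 0.5000
x' = 3.5 + 0.5000·(sin 1.3562 − sin 2.3562) = 3.6350
y' = -5 − 0.5000·(cos 1.3562 − cos 2.3562) = -5.4600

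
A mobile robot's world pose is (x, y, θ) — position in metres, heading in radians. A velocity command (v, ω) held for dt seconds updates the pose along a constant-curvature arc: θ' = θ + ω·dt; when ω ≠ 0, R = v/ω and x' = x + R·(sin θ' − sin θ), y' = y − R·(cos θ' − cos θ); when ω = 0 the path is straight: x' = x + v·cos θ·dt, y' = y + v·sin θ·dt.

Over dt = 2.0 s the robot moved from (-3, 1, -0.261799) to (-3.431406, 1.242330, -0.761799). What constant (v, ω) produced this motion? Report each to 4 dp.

Δθ = -0.761799 − -0.261799 = -0.500000
ω = Δθ/dt = -0.500000/2.0 = -0.2500
R = Δx/(sin θ' − sin θ) = 1.0000
v = R·ω = 1.0000·-0.2500 = -0.2500

v = -0.2500, ω = -0.2500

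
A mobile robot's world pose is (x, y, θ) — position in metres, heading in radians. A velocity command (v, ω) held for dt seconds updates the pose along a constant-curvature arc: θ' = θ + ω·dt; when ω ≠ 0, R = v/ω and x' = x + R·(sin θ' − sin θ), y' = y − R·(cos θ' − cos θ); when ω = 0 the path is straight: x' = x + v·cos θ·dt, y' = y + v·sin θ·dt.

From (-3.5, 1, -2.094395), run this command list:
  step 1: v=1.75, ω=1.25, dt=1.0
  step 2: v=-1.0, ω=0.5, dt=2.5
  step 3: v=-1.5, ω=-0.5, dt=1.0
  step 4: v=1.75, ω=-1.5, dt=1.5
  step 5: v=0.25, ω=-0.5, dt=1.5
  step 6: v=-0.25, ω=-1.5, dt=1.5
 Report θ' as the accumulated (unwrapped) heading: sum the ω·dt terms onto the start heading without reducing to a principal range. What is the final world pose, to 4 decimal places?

step 1: θ'=-0.8444 (R=1.4000) → pose (-3.3342, -0.6299, -0.8444)
step 2: θ'=0.4056 (R=-2.0000) → pose (-5.6184, -0.1205, 0.4056)
step 3: θ'=-0.0944 (R=3.0000) → pose (-7.0849, -0.3505, -0.0944)
step 4: θ'=-2.3444 (R=-1.1667) → pose (-6.3603, -2.3272, -2.3444)
step 5: θ'=-3.0944 (R=-0.5000) → pose (-6.6944, -2.4773, -3.0944)
step 6: θ'=-5.3444 (R=0.1667) → pose (-6.5520, -2.7422, -5.3444)

(-6.5520, -2.7422, -5.3444)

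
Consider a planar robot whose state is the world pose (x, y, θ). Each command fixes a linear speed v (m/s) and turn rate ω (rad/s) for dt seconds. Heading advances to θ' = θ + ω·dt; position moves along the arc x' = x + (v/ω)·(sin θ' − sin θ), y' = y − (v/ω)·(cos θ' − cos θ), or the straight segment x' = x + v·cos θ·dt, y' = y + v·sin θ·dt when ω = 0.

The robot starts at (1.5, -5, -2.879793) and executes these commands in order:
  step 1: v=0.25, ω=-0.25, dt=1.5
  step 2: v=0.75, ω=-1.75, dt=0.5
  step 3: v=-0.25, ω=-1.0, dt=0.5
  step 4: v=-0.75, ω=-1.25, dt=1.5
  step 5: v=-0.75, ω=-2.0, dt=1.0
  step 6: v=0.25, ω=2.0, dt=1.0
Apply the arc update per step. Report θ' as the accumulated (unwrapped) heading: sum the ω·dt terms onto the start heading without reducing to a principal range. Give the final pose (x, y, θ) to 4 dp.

(-0.0146, -5.1940, -6.5048)

step 1: θ'=-3.2548 (R=-1.0000) → pose (1.1282, -5.0277, -3.2548)
step 2: θ'=-4.1298 (R=-0.4286) → pose (0.8188, -4.8376, -4.1298)
step 3: θ'=-4.6298 (R=0.2500) → pose (0.8591, -4.9546, -4.6298)
step 4: θ'=-6.5048 (R=0.6000) → pose (0.1293, -5.5894, -6.5048)
step 5: θ'=-8.5048 (R=0.3750) → pose (-0.0866, -4.9964, -8.5048)
step 6: θ'=-6.5048 (R=0.1250) → pose (-0.0146, -5.1940, -6.5048)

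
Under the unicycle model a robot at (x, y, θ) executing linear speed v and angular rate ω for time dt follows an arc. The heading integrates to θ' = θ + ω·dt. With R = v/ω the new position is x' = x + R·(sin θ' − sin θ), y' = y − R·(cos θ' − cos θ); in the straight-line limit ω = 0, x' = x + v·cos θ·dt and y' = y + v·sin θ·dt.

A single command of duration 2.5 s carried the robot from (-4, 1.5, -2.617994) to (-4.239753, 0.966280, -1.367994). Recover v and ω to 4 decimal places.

v = 0.2500, ω = 0.5000

Δθ = -1.367994 − -2.617994 = 1.250000
ω = Δθ/dt = 1.250000/2.5 = 0.5000
R = −Δy/(cos θ' − cos θ) = 0.5000
v = R·ω = 0.5000·0.5000 = 0.2500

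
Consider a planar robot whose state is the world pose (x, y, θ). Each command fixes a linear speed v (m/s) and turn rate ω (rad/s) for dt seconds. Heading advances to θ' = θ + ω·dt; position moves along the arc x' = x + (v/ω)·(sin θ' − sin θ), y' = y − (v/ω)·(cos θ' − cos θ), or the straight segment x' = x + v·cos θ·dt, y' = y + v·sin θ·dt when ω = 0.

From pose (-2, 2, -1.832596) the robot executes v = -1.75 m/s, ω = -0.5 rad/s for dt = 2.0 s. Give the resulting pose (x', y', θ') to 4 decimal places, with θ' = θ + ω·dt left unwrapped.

(0.3164, 4.4284, -2.8326)

θ' = -1.8326 + -0.5·2.0 = -2.8326
R = v/ω = -1.75/-0.5 = 3.5000
x' = -2 + 3.5000·(sin -2.8326 − sin -1.8326) = 0.3164
y' = 2 − 3.5000·(cos -2.8326 − cos -1.8326) = 4.4284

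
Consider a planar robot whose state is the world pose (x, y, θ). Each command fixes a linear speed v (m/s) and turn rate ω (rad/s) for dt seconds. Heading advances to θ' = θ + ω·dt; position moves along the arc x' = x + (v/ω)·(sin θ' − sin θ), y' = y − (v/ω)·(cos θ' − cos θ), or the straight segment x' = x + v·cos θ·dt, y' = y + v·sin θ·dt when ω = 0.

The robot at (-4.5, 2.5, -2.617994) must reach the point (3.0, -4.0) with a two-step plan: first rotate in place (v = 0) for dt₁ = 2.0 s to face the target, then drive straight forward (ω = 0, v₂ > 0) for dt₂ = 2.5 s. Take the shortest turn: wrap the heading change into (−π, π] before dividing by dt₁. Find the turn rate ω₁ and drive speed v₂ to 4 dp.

heading to target = atan2(-4−2.5, 3−-4.5) = -0.7141
Δθ = wrap(-0.7141 − -2.6180) = 1.9039; ω₁ = Δθ/dt₁ = 0.9520
distance = √((3−-4.5)² + (-4−2.5)²) = 9.9247; v₂ = distance/dt₂ = 3.9699

ω₁ = 0.9520, v₂ = 3.9699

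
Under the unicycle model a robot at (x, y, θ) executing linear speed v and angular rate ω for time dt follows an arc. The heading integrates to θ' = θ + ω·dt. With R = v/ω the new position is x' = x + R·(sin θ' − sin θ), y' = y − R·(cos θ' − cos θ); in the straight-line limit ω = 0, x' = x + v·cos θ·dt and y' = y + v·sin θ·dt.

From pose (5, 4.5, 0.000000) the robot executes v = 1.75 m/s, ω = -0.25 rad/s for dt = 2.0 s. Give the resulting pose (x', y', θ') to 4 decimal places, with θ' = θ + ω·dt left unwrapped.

(8.3560, 3.6431, -0.5000)

θ' = 0.0000 + -0.25·2.0 = -0.5000
R = v/ω = 1.75/-0.25 = -7.0000
x' = 5 + -7.0000·(sin -0.5000 − sin 0.0000) = 8.3560
y' = 4.5 − -7.0000·(cos -0.5000 − cos 0.0000) = 3.6431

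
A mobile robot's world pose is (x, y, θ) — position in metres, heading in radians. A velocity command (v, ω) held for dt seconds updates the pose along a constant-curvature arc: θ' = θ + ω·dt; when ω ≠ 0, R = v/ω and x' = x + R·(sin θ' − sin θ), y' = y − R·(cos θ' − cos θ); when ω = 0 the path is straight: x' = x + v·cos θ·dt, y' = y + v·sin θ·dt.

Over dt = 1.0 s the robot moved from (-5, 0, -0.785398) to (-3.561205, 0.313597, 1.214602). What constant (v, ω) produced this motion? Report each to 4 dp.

Δθ = 1.214602 − -0.785398 = 2.000000
ω = Δθ/dt = 2.000000/1.0 = 2.0000
R = Δx/(sin θ' − sin θ) = 0.8750
v = R·ω = 0.8750·2.0000 = 1.7500

v = 1.7500, ω = 2.0000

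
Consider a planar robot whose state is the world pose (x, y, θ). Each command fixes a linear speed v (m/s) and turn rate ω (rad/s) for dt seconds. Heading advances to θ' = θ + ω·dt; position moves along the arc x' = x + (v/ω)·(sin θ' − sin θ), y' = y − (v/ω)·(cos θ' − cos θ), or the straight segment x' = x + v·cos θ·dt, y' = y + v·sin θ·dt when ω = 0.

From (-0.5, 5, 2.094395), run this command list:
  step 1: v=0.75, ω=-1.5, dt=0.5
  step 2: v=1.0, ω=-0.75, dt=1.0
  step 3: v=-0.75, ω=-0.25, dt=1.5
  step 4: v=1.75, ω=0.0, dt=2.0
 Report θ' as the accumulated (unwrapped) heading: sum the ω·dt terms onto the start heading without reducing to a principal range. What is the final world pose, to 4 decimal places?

(2.3874, 6.4867, 0.2194)

step 1: θ'=1.3444 (R=-0.5000) → pose (-0.5542, 5.3622, 1.3444)
step 2: θ'=0.5944 (R=-1.3333) → pose (-0.0016, 6.1676, 0.5944)
step 3: θ'=0.2194 (R=3.0000) → pose (-1.0287, 5.7250, 0.2194)
step 4: θ'=0.2194 (straight) → pose (2.3874, 6.4867, 0.2194)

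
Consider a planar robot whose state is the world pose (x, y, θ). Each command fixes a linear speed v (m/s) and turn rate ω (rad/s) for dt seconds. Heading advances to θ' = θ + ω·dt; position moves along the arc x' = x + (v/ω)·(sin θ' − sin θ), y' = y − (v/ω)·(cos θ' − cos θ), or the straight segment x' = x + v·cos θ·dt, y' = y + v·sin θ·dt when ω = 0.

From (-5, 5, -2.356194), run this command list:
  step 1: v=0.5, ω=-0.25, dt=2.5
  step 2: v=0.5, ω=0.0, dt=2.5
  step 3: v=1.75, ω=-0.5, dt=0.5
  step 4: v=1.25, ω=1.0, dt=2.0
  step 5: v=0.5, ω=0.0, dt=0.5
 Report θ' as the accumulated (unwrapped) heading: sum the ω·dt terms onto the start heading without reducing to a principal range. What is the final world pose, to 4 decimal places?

step 1: θ'=-2.9812 (R=-2.0000) → pose (-6.0948, 4.4399, -2.9812)
step 2: θ'=-2.9812 (straight) → pose (-7.3287, 4.2402, -2.9812)
step 3: θ'=-3.2312 (R=-3.5000) → pose (-8.2009, 4.2094, -3.2312)
step 4: θ'=-1.2312 (R=1.2500) → pose (-9.4914, 2.5480, -1.2312)
step 5: θ'=-1.2312 (straight) → pose (-9.4081, 2.3123, -1.2312)

(-9.4081, 2.3123, -1.2312)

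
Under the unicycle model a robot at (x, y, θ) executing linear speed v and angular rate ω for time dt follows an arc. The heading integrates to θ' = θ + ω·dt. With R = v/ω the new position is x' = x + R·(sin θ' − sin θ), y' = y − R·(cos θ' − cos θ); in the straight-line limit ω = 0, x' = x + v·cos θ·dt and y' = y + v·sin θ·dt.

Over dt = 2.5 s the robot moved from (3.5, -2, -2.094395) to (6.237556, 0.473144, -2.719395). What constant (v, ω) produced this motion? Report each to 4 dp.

v = -1.5000, ω = -0.2500

Δθ = -2.719395 − -2.094395 = -0.625000
ω = Δθ/dt = -0.625000/2.5 = -0.2500
R = Δx/(sin θ' − sin θ) = 6.0000
v = R·ω = 6.0000·-0.2500 = -1.5000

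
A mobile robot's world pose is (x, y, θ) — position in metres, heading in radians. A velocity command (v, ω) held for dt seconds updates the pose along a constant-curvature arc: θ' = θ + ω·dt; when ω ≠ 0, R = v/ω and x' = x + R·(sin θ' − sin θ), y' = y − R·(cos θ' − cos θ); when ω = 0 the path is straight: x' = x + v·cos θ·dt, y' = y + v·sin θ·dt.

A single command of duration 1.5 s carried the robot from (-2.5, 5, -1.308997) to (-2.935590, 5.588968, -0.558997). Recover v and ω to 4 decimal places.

Δθ = -0.558997 − -1.308997 = 0.750000
ω = Δθ/dt = 0.750000/1.5 = 0.5000
R = −Δy/(cos θ' − cos θ) = -1.0000
v = R·ω = -1.0000·0.5000 = -0.5000

v = -0.5000, ω = 0.5000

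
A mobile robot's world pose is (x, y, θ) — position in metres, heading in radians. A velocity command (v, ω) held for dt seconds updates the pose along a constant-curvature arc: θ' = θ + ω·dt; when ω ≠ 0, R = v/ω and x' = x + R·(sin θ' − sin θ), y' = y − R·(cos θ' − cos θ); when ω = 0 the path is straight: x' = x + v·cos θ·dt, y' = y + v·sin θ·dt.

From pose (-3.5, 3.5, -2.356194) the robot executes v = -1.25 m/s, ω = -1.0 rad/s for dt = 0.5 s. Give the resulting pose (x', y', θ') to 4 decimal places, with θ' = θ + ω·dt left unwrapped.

θ' = -2.3562 + -1.0·0.5 = -2.8562
R = v/ω = -1.25/-1.0 = 1.2500
x' = -3.5 + 1.2500·(sin -2.8562 − sin -2.3562) = -2.9680
y' = 3.5 − 1.2500·(cos -2.8562 − cos -2.3562) = 3.8156

(-2.9680, 3.8156, -2.8562)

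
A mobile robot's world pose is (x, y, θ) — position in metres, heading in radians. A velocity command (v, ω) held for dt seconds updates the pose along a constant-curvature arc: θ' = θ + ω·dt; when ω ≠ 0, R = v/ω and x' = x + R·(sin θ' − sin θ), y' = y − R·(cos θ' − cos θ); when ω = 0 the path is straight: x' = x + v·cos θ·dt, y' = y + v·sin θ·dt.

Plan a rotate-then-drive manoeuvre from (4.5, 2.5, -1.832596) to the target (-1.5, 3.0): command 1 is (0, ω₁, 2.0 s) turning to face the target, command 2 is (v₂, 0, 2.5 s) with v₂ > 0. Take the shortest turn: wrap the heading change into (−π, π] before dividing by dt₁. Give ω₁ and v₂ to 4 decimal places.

ω₁ = -0.6961, v₂ = 2.4083

heading to target = atan2(3−2.5, -1.5−4.5) = 3.0585
Δθ = wrap(3.0585 − -1.8326) = -1.3921; ω₁ = Δθ/dt₁ = -0.6961
distance = √((-1.5−4.5)² + (3−2.5)²) = 6.0208; v₂ = distance/dt₂ = 2.4083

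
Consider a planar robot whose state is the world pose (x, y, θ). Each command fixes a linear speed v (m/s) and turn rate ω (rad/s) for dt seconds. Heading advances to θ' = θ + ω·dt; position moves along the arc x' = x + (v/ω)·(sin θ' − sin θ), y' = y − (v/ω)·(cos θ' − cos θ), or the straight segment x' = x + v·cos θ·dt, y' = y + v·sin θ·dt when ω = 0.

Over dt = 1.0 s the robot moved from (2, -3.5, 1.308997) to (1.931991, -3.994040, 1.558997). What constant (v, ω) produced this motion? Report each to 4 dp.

v = -0.5000, ω = 0.2500

Δθ = 1.558997 − 1.308997 = 0.250000
ω = Δθ/dt = 0.250000/1.0 = 0.2500
R = −Δy/(cos θ' − cos θ) = -2.0000
v = R·ω = -2.0000·0.2500 = -0.5000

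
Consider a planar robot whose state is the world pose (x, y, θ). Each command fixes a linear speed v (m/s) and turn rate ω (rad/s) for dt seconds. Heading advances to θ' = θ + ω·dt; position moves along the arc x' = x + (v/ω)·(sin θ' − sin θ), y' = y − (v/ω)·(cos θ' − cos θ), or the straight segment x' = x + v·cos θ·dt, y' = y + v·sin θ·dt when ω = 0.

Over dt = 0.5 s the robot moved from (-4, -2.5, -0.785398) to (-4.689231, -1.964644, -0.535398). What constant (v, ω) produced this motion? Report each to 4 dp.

v = -1.7500, ω = 0.5000

Δθ = -0.535398 − -0.785398 = 0.250000
ω = Δθ/dt = 0.250000/0.5 = 0.5000
R = Δx/(sin θ' − sin θ) = -3.5000
v = R·ω = -3.5000·0.5000 = -1.7500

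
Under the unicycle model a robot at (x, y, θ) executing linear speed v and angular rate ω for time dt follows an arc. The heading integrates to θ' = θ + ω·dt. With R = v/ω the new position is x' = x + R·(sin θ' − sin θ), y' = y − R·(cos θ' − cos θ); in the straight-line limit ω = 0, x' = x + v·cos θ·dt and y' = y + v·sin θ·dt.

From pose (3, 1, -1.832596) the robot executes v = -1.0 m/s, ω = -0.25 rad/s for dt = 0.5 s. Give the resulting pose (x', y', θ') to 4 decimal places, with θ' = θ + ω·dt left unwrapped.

θ' = -1.8326 + -0.25·0.5 = -1.9576
R = v/ω = -1.0/-0.25 = 4.0000
x' = 3 + 4.0000·(sin -1.9576 − sin -1.8326) = 3.1592
y' = 1 − 4.0000·(cos -1.9576 − cos -1.8326) = 1.4736

(3.1592, 1.4736, -1.9576)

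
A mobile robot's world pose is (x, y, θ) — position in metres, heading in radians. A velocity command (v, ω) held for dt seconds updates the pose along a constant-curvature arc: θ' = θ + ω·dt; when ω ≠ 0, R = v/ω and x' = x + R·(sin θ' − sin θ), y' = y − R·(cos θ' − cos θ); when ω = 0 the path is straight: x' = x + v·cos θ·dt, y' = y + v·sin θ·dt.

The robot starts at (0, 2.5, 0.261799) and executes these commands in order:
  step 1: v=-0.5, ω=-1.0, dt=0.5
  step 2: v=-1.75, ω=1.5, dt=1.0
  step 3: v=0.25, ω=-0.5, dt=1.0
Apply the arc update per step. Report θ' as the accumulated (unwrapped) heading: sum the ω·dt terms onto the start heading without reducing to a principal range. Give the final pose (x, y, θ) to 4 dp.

step 1: θ'=-0.2382 (R=0.5000) → pose (-0.2474, 2.4971, -0.2382)
step 2: θ'=1.2618 (R=-1.1667) → pose (-1.6341, 1.7181, 1.2618)
step 3: θ'=0.7618 (R=-0.5000) → pose (-1.5029, 1.9279, 0.7618)

(-1.5029, 1.9279, 0.7618)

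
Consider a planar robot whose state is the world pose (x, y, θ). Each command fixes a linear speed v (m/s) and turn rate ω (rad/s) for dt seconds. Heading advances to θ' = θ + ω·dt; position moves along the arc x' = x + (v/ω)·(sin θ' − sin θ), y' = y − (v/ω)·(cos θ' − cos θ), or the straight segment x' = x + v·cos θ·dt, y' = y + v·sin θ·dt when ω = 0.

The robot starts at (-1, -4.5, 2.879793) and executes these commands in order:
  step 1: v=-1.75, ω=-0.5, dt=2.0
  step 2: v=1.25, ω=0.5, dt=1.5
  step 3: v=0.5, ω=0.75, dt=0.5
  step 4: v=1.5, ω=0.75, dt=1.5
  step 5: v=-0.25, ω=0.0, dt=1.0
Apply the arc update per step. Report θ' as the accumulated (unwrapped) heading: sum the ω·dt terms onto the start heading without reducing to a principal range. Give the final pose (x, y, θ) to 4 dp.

step 1: θ'=1.8798 (R=3.5000) → pose (1.4284, -6.8164, 1.8798)
step 2: θ'=2.6298 (R=2.5000) → pose (0.2711, -5.3970, 2.6298)
step 3: θ'=3.0048 (R=0.6667) → pose (0.0356, -5.3178, 3.0048)
step 4: θ'=4.1298 (R=2.0000) → pose (-1.9073, -6.1987, 4.1298)
step 5: θ'=4.1298 (straight) → pose (-1.7697, -5.9899, 4.1298)

(-1.7697, -5.9899, 4.1298)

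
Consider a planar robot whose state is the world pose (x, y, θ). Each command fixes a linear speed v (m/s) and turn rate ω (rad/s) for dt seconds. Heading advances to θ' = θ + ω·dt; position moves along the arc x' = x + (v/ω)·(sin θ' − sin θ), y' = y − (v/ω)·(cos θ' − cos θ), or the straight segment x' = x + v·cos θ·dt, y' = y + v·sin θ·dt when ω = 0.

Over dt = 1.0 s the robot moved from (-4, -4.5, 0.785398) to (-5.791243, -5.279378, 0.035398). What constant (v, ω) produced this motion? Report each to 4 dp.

v = -2.0000, ω = -0.7500

Δθ = 0.035398 − 0.785398 = -0.750000
ω = Δθ/dt = -0.750000/1.0 = -0.7500
R = Δx/(sin θ' − sin θ) = 2.6667
v = R·ω = 2.6667·-0.7500 = -2.0000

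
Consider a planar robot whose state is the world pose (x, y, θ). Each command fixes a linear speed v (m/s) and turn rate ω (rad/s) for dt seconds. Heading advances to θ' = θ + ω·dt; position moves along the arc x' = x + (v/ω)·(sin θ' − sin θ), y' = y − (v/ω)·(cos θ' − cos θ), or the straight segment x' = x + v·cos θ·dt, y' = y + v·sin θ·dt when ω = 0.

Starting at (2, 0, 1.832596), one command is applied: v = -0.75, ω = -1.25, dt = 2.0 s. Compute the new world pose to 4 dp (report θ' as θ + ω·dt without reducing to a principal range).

θ' = 1.8326 + -1.25·2.0 = -0.6674
R = v/ω = -0.75/-1.25 = 0.6000
x' = 2 + 0.6000·(sin -0.6674 − sin 1.8326) = 1.0491
y' = 0 − 0.6000·(cos -0.6674 − cos 1.8326) = -0.6266

(1.0491, -0.6266, -0.6674)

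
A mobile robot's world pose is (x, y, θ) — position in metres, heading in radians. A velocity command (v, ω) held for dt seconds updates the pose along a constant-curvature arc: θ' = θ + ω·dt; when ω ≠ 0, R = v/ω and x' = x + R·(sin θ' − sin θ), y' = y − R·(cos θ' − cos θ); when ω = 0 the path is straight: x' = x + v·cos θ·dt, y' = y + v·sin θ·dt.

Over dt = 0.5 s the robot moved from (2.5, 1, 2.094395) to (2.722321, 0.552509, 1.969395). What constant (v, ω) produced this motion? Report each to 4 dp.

Δθ = 1.969395 − 2.094395 = -0.125000
ω = Δθ/dt = -0.125000/0.5 = -0.2500
R = −Δy/(cos θ' − cos θ) = 4.0000
v = R·ω = 4.0000·-0.2500 = -1.0000

v = -1.0000, ω = -0.2500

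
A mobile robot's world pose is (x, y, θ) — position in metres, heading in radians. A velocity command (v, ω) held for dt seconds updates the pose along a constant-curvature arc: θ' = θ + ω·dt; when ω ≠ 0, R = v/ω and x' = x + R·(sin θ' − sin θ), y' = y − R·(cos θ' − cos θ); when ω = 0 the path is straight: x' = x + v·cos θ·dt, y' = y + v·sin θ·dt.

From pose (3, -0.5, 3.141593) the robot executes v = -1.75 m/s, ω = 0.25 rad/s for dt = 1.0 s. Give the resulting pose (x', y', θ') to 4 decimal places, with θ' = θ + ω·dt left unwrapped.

(4.7318, -0.2824, 3.3916)

θ' = 3.1416 + 0.25·1.0 = 3.3916
R = v/ω = -1.75/0.25 = -7.0000
x' = 3 + -7.0000·(sin 3.3916 − sin 3.1416) = 4.7318
y' = -0.5 − -7.0000·(cos 3.3916 − cos 3.1416) = -0.2824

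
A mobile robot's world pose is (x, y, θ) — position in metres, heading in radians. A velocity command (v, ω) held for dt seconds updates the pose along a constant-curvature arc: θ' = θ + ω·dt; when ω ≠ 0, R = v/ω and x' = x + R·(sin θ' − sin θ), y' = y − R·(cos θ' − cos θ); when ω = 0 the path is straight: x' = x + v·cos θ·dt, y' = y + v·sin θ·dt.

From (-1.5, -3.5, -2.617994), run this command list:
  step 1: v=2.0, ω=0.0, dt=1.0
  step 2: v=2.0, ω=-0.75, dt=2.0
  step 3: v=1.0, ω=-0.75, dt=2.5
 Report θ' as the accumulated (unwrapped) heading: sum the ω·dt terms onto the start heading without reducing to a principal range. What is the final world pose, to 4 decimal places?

step 1: θ'=-2.6180 (straight) → pose (-3.2321, -4.5000, -2.6180)
step 2: θ'=-4.1180 (R=-2.6667) → pose (-6.7747, -3.6840, -4.1180)
step 3: θ'=-5.9930 (R=-1.3333) → pose (-6.0515, -1.6597, -5.9930)

(-6.0515, -1.6597, -5.9930)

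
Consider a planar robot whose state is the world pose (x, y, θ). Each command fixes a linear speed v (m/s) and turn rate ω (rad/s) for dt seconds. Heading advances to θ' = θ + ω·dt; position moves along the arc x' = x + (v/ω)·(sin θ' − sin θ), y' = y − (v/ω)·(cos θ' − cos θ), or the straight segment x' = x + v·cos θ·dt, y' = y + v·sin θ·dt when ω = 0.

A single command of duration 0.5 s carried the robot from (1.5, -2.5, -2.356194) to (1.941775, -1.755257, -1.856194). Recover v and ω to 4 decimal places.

Δθ = -1.856194 − -2.356194 = 0.500000
ω = Δθ/dt = 0.500000/0.5 = 1.0000
R = −Δy/(cos θ' − cos θ) = -1.7500
v = R·ω = -1.7500·1.0000 = -1.7500

v = -1.7500, ω = 1.0000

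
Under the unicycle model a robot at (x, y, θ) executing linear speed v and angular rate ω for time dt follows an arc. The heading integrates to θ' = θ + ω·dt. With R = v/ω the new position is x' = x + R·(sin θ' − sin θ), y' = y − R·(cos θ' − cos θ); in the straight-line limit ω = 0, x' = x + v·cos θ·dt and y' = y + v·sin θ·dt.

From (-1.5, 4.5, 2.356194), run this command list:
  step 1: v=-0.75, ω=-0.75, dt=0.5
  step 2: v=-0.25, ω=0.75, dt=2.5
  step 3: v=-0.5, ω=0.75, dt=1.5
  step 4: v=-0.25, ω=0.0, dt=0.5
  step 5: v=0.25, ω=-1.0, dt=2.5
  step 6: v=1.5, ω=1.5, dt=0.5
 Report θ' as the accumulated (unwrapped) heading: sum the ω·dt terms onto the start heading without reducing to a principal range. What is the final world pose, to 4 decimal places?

(-1.6907, 4.8166, 3.2312)

step 1: θ'=1.9812 (R=1.0000) → pose (-1.2901, 4.1919, 1.9812)
step 2: θ'=3.8562 (R=-0.3333) → pose (-0.7661, 4.0731, 3.8562)
step 3: θ'=4.9812 (R=-0.6667) → pose (-0.5602, 4.7537, 4.9812)
step 4: θ'=4.9812 (straight) → pose (-0.5934, 4.8742, 4.9812)
step 5: θ'=2.4812 (R=-0.2500) → pose (-0.9878, 4.6104, 2.4812)
step 6: θ'=3.2312 (R=1.0000) → pose (-1.6907, 4.8166, 3.2312)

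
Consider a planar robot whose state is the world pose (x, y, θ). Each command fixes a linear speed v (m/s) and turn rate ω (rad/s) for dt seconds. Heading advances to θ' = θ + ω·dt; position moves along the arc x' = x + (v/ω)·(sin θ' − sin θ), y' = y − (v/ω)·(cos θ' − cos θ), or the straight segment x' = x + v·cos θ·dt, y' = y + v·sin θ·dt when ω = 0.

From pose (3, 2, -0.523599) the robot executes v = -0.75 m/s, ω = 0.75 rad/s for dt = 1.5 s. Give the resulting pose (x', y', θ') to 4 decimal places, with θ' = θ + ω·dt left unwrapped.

(1.9342, 1.9585, 0.6014)

θ' = -0.5236 + 0.75·1.5 = 0.6014
R = v/ω = -0.75/0.75 = -1.0000
x' = 3 + -1.0000·(sin 0.6014 − sin -0.5236) = 1.9342
y' = 2 − -1.0000·(cos 0.6014 − cos -0.5236) = 1.9585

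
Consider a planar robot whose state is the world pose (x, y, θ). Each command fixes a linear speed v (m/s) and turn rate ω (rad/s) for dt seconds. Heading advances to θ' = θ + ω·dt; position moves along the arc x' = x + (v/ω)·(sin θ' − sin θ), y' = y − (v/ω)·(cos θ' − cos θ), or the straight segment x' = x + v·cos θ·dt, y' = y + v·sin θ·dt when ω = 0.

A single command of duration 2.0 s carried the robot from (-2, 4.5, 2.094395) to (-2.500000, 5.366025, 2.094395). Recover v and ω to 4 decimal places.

v = 0.5000, ω = 0.0000

Δθ = 2.094395 − 2.094395 = 0.000000
ω = Δθ/dt = 0.000000/2.0 = 0.0000
ω = 0 → v = (Δx·cos θ + Δy·sin θ)/dt = 0.5000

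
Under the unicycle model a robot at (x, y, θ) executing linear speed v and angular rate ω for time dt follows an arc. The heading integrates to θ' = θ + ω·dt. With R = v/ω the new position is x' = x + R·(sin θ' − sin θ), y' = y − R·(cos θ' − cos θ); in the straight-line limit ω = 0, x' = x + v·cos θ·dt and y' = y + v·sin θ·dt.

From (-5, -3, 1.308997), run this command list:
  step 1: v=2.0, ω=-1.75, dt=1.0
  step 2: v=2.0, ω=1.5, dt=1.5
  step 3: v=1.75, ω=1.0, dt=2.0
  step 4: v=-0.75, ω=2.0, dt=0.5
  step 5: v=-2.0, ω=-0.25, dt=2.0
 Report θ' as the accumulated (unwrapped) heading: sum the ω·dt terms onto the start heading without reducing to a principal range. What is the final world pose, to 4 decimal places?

step 1: θ'=-0.4410 (R=-1.1429) → pose (-3.4083, -2.2623, -0.4410)
step 2: θ'=1.8090 (R=1.3333) → pose (-1.5434, -0.7419, 1.8090)
step 3: θ'=3.8090 (R=1.7500) → pose (-4.3272, 0.2197, 3.8090)
step 4: θ'=4.8090 (R=-0.3750) → pose (-4.1860, 0.5504, 4.8090)
step 5: θ'=4.3090 (R=8.0000) → pose (-3.5812, 4.4624, 4.3090)

(-3.5812, 4.4624, 4.3090)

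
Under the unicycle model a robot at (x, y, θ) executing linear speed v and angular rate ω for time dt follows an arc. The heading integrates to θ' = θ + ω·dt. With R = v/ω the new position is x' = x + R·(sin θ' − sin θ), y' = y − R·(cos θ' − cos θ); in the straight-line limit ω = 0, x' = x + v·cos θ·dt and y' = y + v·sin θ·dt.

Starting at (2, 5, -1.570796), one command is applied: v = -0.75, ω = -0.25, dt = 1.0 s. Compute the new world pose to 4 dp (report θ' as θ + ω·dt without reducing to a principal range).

(2.0933, 5.7422, -1.8208)

θ' = -1.5708 + -0.25·1.0 = -1.8208
R = v/ω = -0.75/-0.25 = 3.0000
x' = 2 + 3.0000·(sin -1.8208 − sin -1.5708) = 2.0933
y' = 5 − 3.0000·(cos -1.8208 − cos -1.5708) = 5.7422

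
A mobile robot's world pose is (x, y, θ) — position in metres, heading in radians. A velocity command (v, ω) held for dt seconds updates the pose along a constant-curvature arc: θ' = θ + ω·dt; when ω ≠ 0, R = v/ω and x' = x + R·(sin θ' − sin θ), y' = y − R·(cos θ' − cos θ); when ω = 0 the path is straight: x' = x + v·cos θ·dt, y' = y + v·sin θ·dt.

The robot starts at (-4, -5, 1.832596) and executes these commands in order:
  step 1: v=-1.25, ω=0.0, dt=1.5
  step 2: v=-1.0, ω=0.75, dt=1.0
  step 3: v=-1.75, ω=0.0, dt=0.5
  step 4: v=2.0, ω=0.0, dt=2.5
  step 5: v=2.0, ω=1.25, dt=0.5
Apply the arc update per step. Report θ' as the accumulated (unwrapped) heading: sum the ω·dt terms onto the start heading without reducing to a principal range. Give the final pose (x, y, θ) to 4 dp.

step 1: θ'=1.8326 (straight) → pose (-3.5147, -6.8111, 1.8326)
step 2: θ'=2.5826 (R=-1.3333) → pose (-2.9339, -7.5964, 2.5826)
step 3: θ'=2.5826 (straight) → pose (-2.1921, -8.0604, 2.5826)
step 4: θ'=2.5826 (straight) → pose (-6.4311, -5.4088, 2.5826)
step 5: θ'=3.2076 (R=1.6000) → pose (-7.3851, -5.1687, 3.2076)

(-7.3851, -5.1687, 3.2076)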